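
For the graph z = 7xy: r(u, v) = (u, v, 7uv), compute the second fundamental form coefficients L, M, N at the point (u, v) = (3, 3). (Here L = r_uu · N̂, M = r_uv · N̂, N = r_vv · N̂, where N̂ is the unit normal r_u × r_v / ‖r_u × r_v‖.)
L = 0;  M = 7*sqrt(883)/883;  N = 0

Compute the unit normal N̂(u, v) = (-7*v/sqrt(49*u^2 + 49*v^2 + 1), -7*u/sqrt(49*u^2 + 49*v^2 + 1), 1/sqrt(49*u^2 + 49*v^2 + 1)), and the second partials r_uu, r_uv, r_vv. Take dot products:
  L(u, v) = r_uu · N̂ = 0,
  M(u, v) = r_uv · N̂ = 7/sqrt(49*u^2 + 49*v^2 + 1),
  N(u, v) = r_vv · N̂ = 0.
Evaluating at (u, v) = (3, 3):
  L = 0, M = 7*sqrt(883)/883, N = 0.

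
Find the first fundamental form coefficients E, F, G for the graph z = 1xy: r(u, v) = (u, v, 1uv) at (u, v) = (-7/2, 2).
E = 5;  F = -7;  G = 53/4

Partials: r_u = (1, 0, v), r_v = (0, 1, u). As functions of (u, v):
  E = r_u · r_u = v^2 + 1,
  F = r_u · r_v = u*v,
  G = r_v · r_v = u^2 + 1.
Evaluating at (u, v) = (-7/2, 2): E = 5, F = -7, G = 53/4.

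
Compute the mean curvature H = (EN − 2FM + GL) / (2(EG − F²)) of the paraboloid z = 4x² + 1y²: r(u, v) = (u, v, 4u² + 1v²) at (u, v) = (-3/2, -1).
H = 165*sqrt(149)/22201

With E = 64*u^2 + 1, F = 16*u*v, G = 4*v^2 + 1, L = 8/sqrt(64*u^2 + 4*v^2 + 1), M = 0, N = 2/sqrt(64*u^2 + 4*v^2 + 1), assemble
  H = (EN − 2FM + GL) / (2(EG − F²)) = (64*u^2 + 16*v^2 + 5)/(64*u^2 + 4*v^2 + 1)^(3/2).
At (u, v) = (-3/2, -1): H = 165*sqrt(149)/22201.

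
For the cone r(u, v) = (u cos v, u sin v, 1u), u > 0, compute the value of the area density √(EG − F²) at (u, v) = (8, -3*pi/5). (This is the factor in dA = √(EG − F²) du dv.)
√(EG − F²)|_{(8, -3*pi/5)} = 8*sqrt(2)

E = 2, F = 0, G = u^2, so EG − F² = 2*u^2. Taking the positive square root: √(EG − F²) = sqrt(2)*Abs(u). At (u, v) = (8, -3*pi/5): 8*sqrt(2).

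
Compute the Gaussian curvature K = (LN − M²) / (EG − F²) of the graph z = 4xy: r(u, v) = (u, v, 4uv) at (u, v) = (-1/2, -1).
K = -16/441

Coefficients of the first fundamental form: E = 16*v^2 + 1, F = 16*u*v, G = 16*u^2 + 1.
Coefficients of the second fundamental form: L = 0, M = 4/sqrt(16*u^2 + 16*v^2 + 1), N = 0.
Assemble K = (LN − M²)/(EG − F²) = -16/(256*u^4 + 512*u^2*v^2 + 32*u^2 + 256*v^4 + 32*v^2 + 1). At (u, v) = (-1/2, -1): K = -16/441.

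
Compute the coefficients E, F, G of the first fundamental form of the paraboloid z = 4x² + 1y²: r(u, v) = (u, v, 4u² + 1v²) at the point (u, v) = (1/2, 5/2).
E = 17;  F = 20;  G = 26

Partials: r_u = (1, 0, 8*u), r_v = (0, 1, 2*v). As functions of (u, v):
  E = r_u · r_u = 64*u^2 + 1,
  F = r_u · r_v = 16*u*v,
  G = r_v · r_v = 4*v^2 + 1.
Evaluating at (u, v) = (1/2, 5/2): E = 17, F = 20, G = 26.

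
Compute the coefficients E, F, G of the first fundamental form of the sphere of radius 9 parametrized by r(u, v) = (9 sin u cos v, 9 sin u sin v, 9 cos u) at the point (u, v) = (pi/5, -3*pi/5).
E = 81;  F = 0;  G = 405/8 - 81*sqrt(5)/8

Partials: r_u = (9*cos(u)*cos(v), 9*sin(v)*cos(u), -9*sin(u)), r_v = (-9*sin(u)*sin(v), 9*sin(u)*cos(v), 0). As functions of (u, v):
  E = r_u · r_u = 81,
  F = r_u · r_v = 0,
  G = r_v · r_v = 81*sin(u)^2.
Evaluating at (u, v) = (pi/5, -3*pi/5): E = 81, F = 0, G = 405/8 - 81*sqrt(5)/8.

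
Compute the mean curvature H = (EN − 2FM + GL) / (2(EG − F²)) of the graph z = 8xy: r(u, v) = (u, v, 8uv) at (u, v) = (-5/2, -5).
H = -6400*sqrt(2001)/4004001

With E = 64*v^2 + 1, F = 64*u*v, G = 64*u^2 + 1, L = 0, M = 8/sqrt(64*u^2 + 64*v^2 + 1), N = 0, assemble
  H = (EN − 2FM + GL) / (2(EG − F²)) = -512*u*v/(64*u^2 + 64*v^2 + 1)^(3/2).
At (u, v) = (-5/2, -5): H = -6400*sqrt(2001)/4004001.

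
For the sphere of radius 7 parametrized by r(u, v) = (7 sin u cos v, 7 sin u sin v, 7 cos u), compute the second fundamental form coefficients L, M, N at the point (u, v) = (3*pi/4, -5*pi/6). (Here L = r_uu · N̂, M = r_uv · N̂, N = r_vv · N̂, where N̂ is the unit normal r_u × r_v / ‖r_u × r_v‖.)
L = -7;  M = 0;  N = -7/2

Compute the unit normal N̂(u, v) = (sin(u)^2*cos(v)/Abs(sin(u)), sin(u)^2*sin(v)/Abs(sin(u)), sin(2*u)/(2*Abs(sin(u)))), and the second partials r_uu, r_uv, r_vv. Take dot products:
  L(u, v) = r_uu · N̂ = -7*sin(u)/Abs(sin(u)),
  M(u, v) = r_uv · N̂ = 0,
  N(u, v) = r_vv · N̂ = -7*sin(u)^3/Abs(sin(u)).
Evaluating at (u, v) = (3*pi/4, -5*pi/6):
  L = -7, M = 0, N = -7/2.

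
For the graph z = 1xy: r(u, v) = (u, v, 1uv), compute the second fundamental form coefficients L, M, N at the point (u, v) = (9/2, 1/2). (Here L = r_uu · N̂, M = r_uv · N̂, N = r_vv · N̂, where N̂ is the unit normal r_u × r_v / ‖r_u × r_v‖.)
L = 0;  M = sqrt(86)/43;  N = 0

Compute the unit normal N̂(u, v) = (-v/sqrt(u^2 + v^2 + 1), -u/sqrt(u^2 + v^2 + 1), 1/sqrt(u^2 + v^2 + 1)), and the second partials r_uu, r_uv, r_vv. Take dot products:
  L(u, v) = r_uu · N̂ = 0,
  M(u, v) = r_uv · N̂ = 1/sqrt(u^2 + v^2 + 1),
  N(u, v) = r_vv · N̂ = 0.
Evaluating at (u, v) = (9/2, 1/2):
  L = 0, M = sqrt(86)/43, N = 0.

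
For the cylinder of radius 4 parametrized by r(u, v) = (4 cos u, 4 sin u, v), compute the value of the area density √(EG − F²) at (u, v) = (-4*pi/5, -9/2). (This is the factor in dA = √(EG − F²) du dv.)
√(EG − F²)|_{(-4*pi/5, -9/2)} = 4

E = 16, F = 0, G = 1, so EG − F² = 16. Taking the positive square root: √(EG − F²) = 4. At (u, v) = (-4*pi/5, -9/2): 4.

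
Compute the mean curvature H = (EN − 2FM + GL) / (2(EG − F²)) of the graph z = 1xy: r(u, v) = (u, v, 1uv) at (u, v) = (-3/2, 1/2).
H = 3*sqrt(14)/98

With E = v^2 + 1, F = u*v, G = u^2 + 1, L = 0, M = 1/sqrt(u^2 + v^2 + 1), N = 0, assemble
  H = (EN − 2FM + GL) / (2(EG − F²)) = -u*v/(u^2 + v^2 + 1)^(3/2).
At (u, v) = (-3/2, 1/2): H = 3*sqrt(14)/98.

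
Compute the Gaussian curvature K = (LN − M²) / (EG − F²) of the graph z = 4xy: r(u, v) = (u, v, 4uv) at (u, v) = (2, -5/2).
K = -16/27225

Coefficients of the first fundamental form: E = 16*v^2 + 1, F = 16*u*v, G = 16*u^2 + 1.
Coefficients of the second fundamental form: L = 0, M = 4/sqrt(16*u^2 + 16*v^2 + 1), N = 0.
Assemble K = (LN − M²)/(EG − F²) = -16/(256*u^4 + 512*u^2*v^2 + 32*u^2 + 256*v^4 + 32*v^2 + 1). At (u, v) = (2, -5/2): K = -16/27225.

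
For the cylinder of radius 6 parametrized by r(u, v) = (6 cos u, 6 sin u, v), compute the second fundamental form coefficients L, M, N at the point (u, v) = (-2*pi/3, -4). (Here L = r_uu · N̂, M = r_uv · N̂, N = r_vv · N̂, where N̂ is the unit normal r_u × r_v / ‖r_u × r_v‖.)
L = -6;  M = 0;  N = 0

Compute the unit normal N̂(u, v) = (cos(u), sin(u), 0), and the second partials r_uu, r_uv, r_vv. Take dot products:
  L(u, v) = r_uu · N̂ = -6,
  M(u, v) = r_uv · N̂ = 0,
  N(u, v) = r_vv · N̂ = 0.
Evaluating at (u, v) = (-2*pi/3, -4):
  L = -6, M = 0, N = 0.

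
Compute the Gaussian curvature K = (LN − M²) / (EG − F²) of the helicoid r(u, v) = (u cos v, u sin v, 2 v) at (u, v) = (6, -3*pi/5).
K = -1/400

Coefficients of the first fundamental form: E = 1, F = 0, G = u^2 + 4.
Coefficients of the second fundamental form: L = 0, M = -2/sqrt(u^2 + 4), N = 0.
Assemble K = (LN − M²)/(EG − F²) = -4/(u^2 + 4)^2. At (u, v) = (6, -3*pi/5): K = -1/400.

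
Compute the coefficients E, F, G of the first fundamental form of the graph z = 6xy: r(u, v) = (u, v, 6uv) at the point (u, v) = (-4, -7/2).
E = 442;  F = 504;  G = 577

Partials: r_u = (1, 0, 6*v), r_v = (0, 1, 6*u). As functions of (u, v):
  E = r_u · r_u = 36*v^2 + 1,
  F = r_u · r_v = 36*u*v,
  G = r_v · r_v = 36*u^2 + 1.
Evaluating at (u, v) = (-4, -7/2): E = 442, F = 504, G = 577.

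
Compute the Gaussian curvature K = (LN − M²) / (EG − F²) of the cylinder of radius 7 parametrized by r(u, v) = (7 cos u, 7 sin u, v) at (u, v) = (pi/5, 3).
K = 0

Coefficients of the first fundamental form: E = 49, F = 0, G = 1.
Coefficients of the second fundamental form: L = -7, M = 0, N = 0.
Assemble K = (LN − M²)/(EG − F²) = 0. At (u, v) = (pi/5, 3): K = 0.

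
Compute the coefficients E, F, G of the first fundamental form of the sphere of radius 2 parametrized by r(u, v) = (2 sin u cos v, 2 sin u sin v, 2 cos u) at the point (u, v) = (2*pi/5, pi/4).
E = 4;  F = 0;  G = sqrt(5)/2 + 5/2

Partials: r_u = (2*cos(u)*cos(v), 2*sin(v)*cos(u), -2*sin(u)), r_v = (-2*sin(u)*sin(v), 2*sin(u)*cos(v), 0). As functions of (u, v):
  E = r_u · r_u = 4,
  F = r_u · r_v = 0,
  G = r_v · r_v = 4*sin(u)^2.
Evaluating at (u, v) = (2*pi/5, pi/4): E = 4, F = 0, G = sqrt(5)/2 + 5/2.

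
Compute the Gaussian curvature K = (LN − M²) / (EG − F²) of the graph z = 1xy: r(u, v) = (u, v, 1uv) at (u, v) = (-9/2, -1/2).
K = -4/1849

Coefficients of the first fundamental form: E = v^2 + 1, F = u*v, G = u^2 + 1.
Coefficients of the second fundamental form: L = 0, M = 1/sqrt(u^2 + v^2 + 1), N = 0.
Assemble K = (LN − M²)/(EG − F²) = 1/((u^2*v^2 - (u^2 + 1)*(v^2 + 1))*(u^2 + v^2 + 1)). At (u, v) = (-9/2, -1/2): K = -4/1849.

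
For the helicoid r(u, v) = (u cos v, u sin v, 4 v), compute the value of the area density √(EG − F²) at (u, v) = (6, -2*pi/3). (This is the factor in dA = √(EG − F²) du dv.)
√(EG − F²)|_{(6, -2*pi/3)} = 2*sqrt(13)

E = 1, F = 0, G = u^2 + 16, so EG − F² = u^2 + 16. Taking the positive square root: √(EG − F²) = sqrt(u^2 + 16). At (u, v) = (6, -2*pi/3): 2*sqrt(13).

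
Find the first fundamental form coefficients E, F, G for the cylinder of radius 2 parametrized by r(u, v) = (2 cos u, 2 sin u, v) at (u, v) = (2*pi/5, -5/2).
E = 4;  F = 0;  G = 1

Partials: r_u = (-2*sin(u), 2*cos(u), 0), r_v = (0, 0, 1). As functions of (u, v):
  E = r_u · r_u = 4,
  F = r_u · r_v = 0,
  G = r_v · r_v = 1.
Evaluating at (u, v) = (2*pi/5, -5/2): E = 4, F = 0, G = 1.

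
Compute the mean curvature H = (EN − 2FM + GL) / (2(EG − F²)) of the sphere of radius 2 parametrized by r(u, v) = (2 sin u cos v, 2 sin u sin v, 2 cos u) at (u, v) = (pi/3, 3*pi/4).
H = -1/2

With E = 4, F = 0, G = 4*sin(u)^2, L = -2*sin(u)/Abs(sin(u)), M = 0, N = -2*sin(u)^3/Abs(sin(u)), assemble
  H = (EN − 2FM + GL) / (2(EG − F²)) = -sin(u)/(2*Abs(sin(u))).
At (u, v) = (pi/3, 3*pi/4): H = -1/2.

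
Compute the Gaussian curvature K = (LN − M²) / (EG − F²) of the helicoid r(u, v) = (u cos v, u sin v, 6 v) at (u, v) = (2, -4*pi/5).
K = -9/400

Coefficients of the first fundamental form: E = 1, F = 0, G = u^2 + 36.
Coefficients of the second fundamental form: L = 0, M = -6/sqrt(u^2 + 36), N = 0.
Assemble K = (LN − M²)/(EG − F²) = -36/(u^2 + 36)^2. At (u, v) = (2, -4*pi/5): K = -9/400.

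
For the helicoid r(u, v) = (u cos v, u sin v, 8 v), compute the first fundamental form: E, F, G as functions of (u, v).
E = 1;  F = 0;  G = u^2 + 64

Compute partials: r_u = (cos(v), sin(v), 0), r_v = (-u*sin(v), u*cos(v), 8). Then
  E = r_u · r_u = 1,
  F = r_u · r_v = 0,
  G = r_v · r_v = u^2 + 64.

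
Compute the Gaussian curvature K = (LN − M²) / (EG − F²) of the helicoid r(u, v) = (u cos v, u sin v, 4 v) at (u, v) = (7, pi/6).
K = -16/4225

Coefficients of the first fundamental form: E = 1, F = 0, G = u^2 + 16.
Coefficients of the second fundamental form: L = 0, M = -4/sqrt(u^2 + 16), N = 0.
Assemble K = (LN − M²)/(EG − F²) = -16/(u^2 + 16)^2. At (u, v) = (7, pi/6): K = -16/4225.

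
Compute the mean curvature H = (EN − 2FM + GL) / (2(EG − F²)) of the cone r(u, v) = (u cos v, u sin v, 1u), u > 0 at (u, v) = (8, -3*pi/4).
H = sqrt(2)/32

With E = 2, F = 0, G = u^2, L = 0, M = 0, N = sqrt(2)*u^2/(2*Abs(u)), assemble
  H = (EN − 2FM + GL) / (2(EG − F²)) = sqrt(2)/(4*Abs(u)).
At (u, v) = (8, -3*pi/4): H = sqrt(2)/32.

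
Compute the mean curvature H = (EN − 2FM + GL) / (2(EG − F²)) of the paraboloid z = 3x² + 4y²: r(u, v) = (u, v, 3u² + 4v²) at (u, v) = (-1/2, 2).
H = 811*sqrt(266)/70756

With E = 36*u^2 + 1, F = 48*u*v, G = 64*v^2 + 1, L = 6/sqrt(36*u^2 + 64*v^2 + 1), M = 0, N = 8/sqrt(36*u^2 + 64*v^2 + 1), assemble
  H = (EN − 2FM + GL) / (2(EG − F²)) = (144*u^2 + 192*v^2 + 7)/(36*u^2 + 64*v^2 + 1)^(3/2).
At (u, v) = (-1/2, 2): H = 811*sqrt(266)/70756.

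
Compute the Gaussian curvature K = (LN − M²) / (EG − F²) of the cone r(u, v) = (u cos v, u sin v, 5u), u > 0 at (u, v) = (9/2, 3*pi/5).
K = 0

Coefficients of the first fundamental form: E = 26, F = 0, G = u^2.
Coefficients of the second fundamental form: L = 0, M = 0, N = 5*sqrt(26)*u^2/(26*Abs(u)).
Assemble K = (LN − M²)/(EG − F²) = 0. At (u, v) = (9/2, 3*pi/5): K = 0.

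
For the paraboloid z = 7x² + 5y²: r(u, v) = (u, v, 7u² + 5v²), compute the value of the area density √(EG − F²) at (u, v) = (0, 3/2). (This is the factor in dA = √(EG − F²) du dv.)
√(EG − F²)|_{(0, 3/2)} = sqrt(226)

E = 196*u^2 + 1, F = 140*u*v, G = 100*v^2 + 1, so EG − F² = 196*u^2 + 100*v^2 + 1. Taking the positive square root: √(EG − F²) = sqrt(196*u^2 + 100*v^2 + 1). At (u, v) = (0, 3/2): sqrt(226).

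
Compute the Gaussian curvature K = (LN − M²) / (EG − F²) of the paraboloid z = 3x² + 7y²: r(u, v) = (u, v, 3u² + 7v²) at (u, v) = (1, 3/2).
K = 21/57121

Coefficients of the first fundamental form: E = 36*u^2 + 1, F = 84*u*v, G = 196*v^2 + 1.
Coefficients of the second fundamental form: L = 6/sqrt(36*u^2 + 196*v^2 + 1), M = 0, N = 14/sqrt(36*u^2 + 196*v^2 + 1).
Assemble K = (LN − M²)/(EG − F²) = 84/(1296*u^4 + 14112*u^2*v^2 + 72*u^2 + 38416*v^4 + 392*v^2 + 1). At (u, v) = (1, 3/2): K = 21/57121.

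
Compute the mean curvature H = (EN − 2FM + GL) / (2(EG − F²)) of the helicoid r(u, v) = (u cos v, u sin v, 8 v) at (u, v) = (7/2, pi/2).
H = 0

With E = 1, F = 0, G = u^2 + 64, L = 0, M = -8/sqrt(u^2 + 64), N = 0, assemble
  H = (EN − 2FM + GL) / (2(EG − F²)) = 0.
At (u, v) = (7/2, pi/2): H = 0.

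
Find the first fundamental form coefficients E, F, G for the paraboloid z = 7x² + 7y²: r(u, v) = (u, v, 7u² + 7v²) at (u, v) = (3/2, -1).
E = 442;  F = -294;  G = 197

Partials: r_u = (1, 0, 14*u), r_v = (0, 1, 14*v). As functions of (u, v):
  E = r_u · r_u = 196*u^2 + 1,
  F = r_u · r_v = 196*u*v,
  G = r_v · r_v = 196*v^2 + 1.
Evaluating at (u, v) = (3/2, -1): E = 442, F = -294, G = 197.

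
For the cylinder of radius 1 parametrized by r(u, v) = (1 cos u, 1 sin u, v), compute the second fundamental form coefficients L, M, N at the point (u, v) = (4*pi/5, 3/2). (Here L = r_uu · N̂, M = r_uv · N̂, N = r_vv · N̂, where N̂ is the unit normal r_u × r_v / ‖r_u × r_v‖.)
L = -1;  M = 0;  N = 0

Compute the unit normal N̂(u, v) = (cos(u), sin(u), 0), and the second partials r_uu, r_uv, r_vv. Take dot products:
  L(u, v) = r_uu · N̂ = -1,
  M(u, v) = r_uv · N̂ = 0,
  N(u, v) = r_vv · N̂ = 0.
Evaluating at (u, v) = (4*pi/5, 3/2):
  L = -1, M = 0, N = 0.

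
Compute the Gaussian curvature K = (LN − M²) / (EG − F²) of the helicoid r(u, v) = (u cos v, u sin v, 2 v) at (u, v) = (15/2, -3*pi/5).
K = -64/58081

Coefficients of the first fundamental form: E = 1, F = 0, G = u^2 + 4.
Coefficients of the second fundamental form: L = 0, M = -2/sqrt(u^2 + 4), N = 0.
Assemble K = (LN − M²)/(EG − F²) = -4/(u^2 + 4)^2. At (u, v) = (15/2, -3*pi/5): K = -64/58081.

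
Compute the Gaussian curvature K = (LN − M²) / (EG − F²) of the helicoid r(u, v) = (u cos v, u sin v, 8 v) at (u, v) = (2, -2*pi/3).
K = -4/289

Coefficients of the first fundamental form: E = 1, F = 0, G = u^2 + 64.
Coefficients of the second fundamental form: L = 0, M = -8/sqrt(u^2 + 64), N = 0.
Assemble K = (LN − M²)/(EG − F²) = -64/(u^2 + 64)^2. At (u, v) = (2, -2*pi/3): K = -4/289.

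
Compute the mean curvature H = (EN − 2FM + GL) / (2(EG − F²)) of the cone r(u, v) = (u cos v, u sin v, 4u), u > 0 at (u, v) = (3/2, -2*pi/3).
H = 4*sqrt(17)/51

With E = 17, F = 0, G = u^2, L = 0, M = 0, N = 4*sqrt(17)*u^2/(17*Abs(u)), assemble
  H = (EN − 2FM + GL) / (2(EG − F²)) = 2*sqrt(17)/(17*Abs(u)).
At (u, v) = (3/2, -2*pi/3): H = 4*sqrt(17)/51.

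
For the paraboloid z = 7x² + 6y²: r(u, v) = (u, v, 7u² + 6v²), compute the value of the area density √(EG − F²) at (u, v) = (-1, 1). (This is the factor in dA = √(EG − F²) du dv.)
√(EG − F²)|_{(-1, 1)} = sqrt(341)

E = 196*u^2 + 1, F = 168*u*v, G = 144*v^2 + 1, so EG − F² = 196*u^2 + 144*v^2 + 1. Taking the positive square root: √(EG − F²) = sqrt(196*u^2 + 144*v^2 + 1). At (u, v) = (-1, 1): sqrt(341).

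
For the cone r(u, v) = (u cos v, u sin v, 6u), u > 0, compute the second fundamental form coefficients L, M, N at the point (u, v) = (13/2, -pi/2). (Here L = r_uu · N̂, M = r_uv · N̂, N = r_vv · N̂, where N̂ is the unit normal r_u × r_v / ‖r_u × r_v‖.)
L = 0;  M = 0;  N = 39*sqrt(37)/37

Compute the unit normal N̂(u, v) = (-6*sqrt(37)*u*cos(v)/(37*Abs(u)), -6*sqrt(37)*u*sin(v)/(37*Abs(u)), sqrt(37)*u/(37*Abs(u))), and the second partials r_uu, r_uv, r_vv. Take dot products:
  L(u, v) = r_uu · N̂ = 0,
  M(u, v) = r_uv · N̂ = 0,
  N(u, v) = r_vv · N̂ = 6*sqrt(37)*u^2/(37*Abs(u)).
Evaluating at (u, v) = (13/2, -pi/2):
  L = 0, M = 0, N = 39*sqrt(37)/37.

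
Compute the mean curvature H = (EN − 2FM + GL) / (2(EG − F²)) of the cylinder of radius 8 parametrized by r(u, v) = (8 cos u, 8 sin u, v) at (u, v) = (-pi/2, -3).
H = -1/16

With E = 64, F = 0, G = 1, L = -8, M = 0, N = 0, assemble
  H = (EN − 2FM + GL) / (2(EG − F²)) = -1/16.
At (u, v) = (-pi/2, -3): H = -1/16.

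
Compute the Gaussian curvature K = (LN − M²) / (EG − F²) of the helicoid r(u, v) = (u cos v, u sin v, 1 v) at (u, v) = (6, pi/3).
K = -1/1369

Coefficients of the first fundamental form: E = 1, F = 0, G = u^2 + 1.
Coefficients of the second fundamental form: L = 0, M = -1/sqrt(u^2 + 1), N = 0.
Assemble K = (LN − M²)/(EG − F²) = -1/(u^2 + 1)^2. At (u, v) = (6, pi/3): K = -1/1369.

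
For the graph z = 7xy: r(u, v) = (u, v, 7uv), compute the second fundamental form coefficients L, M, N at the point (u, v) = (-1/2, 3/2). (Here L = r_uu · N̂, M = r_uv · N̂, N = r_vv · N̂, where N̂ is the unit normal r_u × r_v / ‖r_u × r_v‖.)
L = 0;  M = 7*sqrt(494)/247;  N = 0

Compute the unit normal N̂(u, v) = (-7*v/sqrt(49*u^2 + 49*v^2 + 1), -7*u/sqrt(49*u^2 + 49*v^2 + 1), 1/sqrt(49*u^2 + 49*v^2 + 1)), and the second partials r_uu, r_uv, r_vv. Take dot products:
  L(u, v) = r_uu · N̂ = 0,
  M(u, v) = r_uv · N̂ = 7/sqrt(49*u^2 + 49*v^2 + 1),
  N(u, v) = r_vv · N̂ = 0.
Evaluating at (u, v) = (-1/2, 3/2):
  L = 0, M = 7*sqrt(494)/247, N = 0.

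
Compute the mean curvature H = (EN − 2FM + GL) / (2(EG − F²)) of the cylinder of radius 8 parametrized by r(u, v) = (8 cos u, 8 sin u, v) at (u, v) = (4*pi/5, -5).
H = -1/16

With E = 64, F = 0, G = 1, L = -8, M = 0, N = 0, assemble
  H = (EN − 2FM + GL) / (2(EG − F²)) = -1/16.
At (u, v) = (4*pi/5, -5): H = -1/16.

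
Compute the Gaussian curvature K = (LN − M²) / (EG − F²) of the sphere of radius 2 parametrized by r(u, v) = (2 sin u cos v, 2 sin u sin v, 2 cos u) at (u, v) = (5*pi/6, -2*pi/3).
K = 1/4

Coefficients of the first fundamental form: E = 4, F = 0, G = 4*sin(u)^2.
Coefficients of the second fundamental form: L = -2*sin(u)/Abs(sin(u)), M = 0, N = -2*sin(u)^3/Abs(sin(u)).
Assemble K = (LN − M²)/(EG − F²) = 1/4. At (u, v) = (5*pi/6, -2*pi/3): K = 1/4.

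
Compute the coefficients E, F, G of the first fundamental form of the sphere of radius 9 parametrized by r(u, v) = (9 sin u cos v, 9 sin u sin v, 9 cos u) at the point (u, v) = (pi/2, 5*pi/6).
E = 81;  F = 0;  G = 81

Partials: r_u = (9*cos(u)*cos(v), 9*sin(v)*cos(u), -9*sin(u)), r_v = (-9*sin(u)*sin(v), 9*sin(u)*cos(v), 0). As functions of (u, v):
  E = r_u · r_u = 81,
  F = r_u · r_v = 0,
  G = r_v · r_v = 81*sin(u)^2.
Evaluating at (u, v) = (pi/2, 5*pi/6): E = 81, F = 0, G = 81.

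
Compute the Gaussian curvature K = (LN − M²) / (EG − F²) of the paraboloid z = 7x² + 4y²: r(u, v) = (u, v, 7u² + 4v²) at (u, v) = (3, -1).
K = 112/3345241

Coefficients of the first fundamental form: E = 196*u^2 + 1, F = 112*u*v, G = 64*v^2 + 1.
Coefficients of the second fundamental form: L = 14/sqrt(196*u^2 + 64*v^2 + 1), M = 0, N = 8/sqrt(196*u^2 + 64*v^2 + 1).
Assemble K = (LN − M²)/(EG − F²) = 112/(38416*u^4 + 25088*u^2*v^2 + 392*u^2 + 4096*v^4 + 128*v^2 + 1). At (u, v) = (3, -1): K = 112/3345241.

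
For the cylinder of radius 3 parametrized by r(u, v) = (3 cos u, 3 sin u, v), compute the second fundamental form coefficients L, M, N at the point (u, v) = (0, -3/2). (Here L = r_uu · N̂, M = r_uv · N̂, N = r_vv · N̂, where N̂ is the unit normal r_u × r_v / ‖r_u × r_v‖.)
L = -3;  M = 0;  N = 0

Compute the unit normal N̂(u, v) = (cos(u), sin(u), 0), and the second partials r_uu, r_uv, r_vv. Take dot products:
  L(u, v) = r_uu · N̂ = -3,
  M(u, v) = r_uv · N̂ = 0,
  N(u, v) = r_vv · N̂ = 0.
Evaluating at (u, v) = (0, -3/2):
  L = -3, M = 0, N = 0.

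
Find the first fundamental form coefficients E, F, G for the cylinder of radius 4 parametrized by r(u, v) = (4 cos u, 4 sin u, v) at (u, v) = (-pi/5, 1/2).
E = 16;  F = 0;  G = 1

Partials: r_u = (-4*sin(u), 4*cos(u), 0), r_v = (0, 0, 1). As functions of (u, v):
  E = r_u · r_u = 16,
  F = r_u · r_v = 0,
  G = r_v · r_v = 1.
Evaluating at (u, v) = (-pi/5, 1/2): E = 16, F = 0, G = 1.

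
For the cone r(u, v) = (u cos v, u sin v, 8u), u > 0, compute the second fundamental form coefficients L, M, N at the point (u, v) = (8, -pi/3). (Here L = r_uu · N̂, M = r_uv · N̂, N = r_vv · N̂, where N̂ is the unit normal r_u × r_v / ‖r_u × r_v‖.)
L = 0;  M = 0;  N = 64*sqrt(65)/65

Compute the unit normal N̂(u, v) = (-8*sqrt(65)*u*cos(v)/(65*Abs(u)), -8*sqrt(65)*u*sin(v)/(65*Abs(u)), sqrt(65)*u/(65*Abs(u))), and the second partials r_uu, r_uv, r_vv. Take dot products:
  L(u, v) = r_uu · N̂ = 0,
  M(u, v) = r_uv · N̂ = 0,
  N(u, v) = r_vv · N̂ = 8*sqrt(65)*u^2/(65*Abs(u)).
Evaluating at (u, v) = (8, -pi/3):
  L = 0, M = 0, N = 64*sqrt(65)/65.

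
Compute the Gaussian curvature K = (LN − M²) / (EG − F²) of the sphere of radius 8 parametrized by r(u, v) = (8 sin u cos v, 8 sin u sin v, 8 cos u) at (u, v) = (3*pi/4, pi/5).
K = 1/64

Coefficients of the first fundamental form: E = 64, F = 0, G = 64*sin(u)^2.
Coefficients of the second fundamental form: L = -8*sin(u)/Abs(sin(u)), M = 0, N = -8*sin(u)^3/Abs(sin(u)).
Assemble K = (LN − M²)/(EG − F²) = 1/64. At (u, v) = (3*pi/4, pi/5): K = 1/64.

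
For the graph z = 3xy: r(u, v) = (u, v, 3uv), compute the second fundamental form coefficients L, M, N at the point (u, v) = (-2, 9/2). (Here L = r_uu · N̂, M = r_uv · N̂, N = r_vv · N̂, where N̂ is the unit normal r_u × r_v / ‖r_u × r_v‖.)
L = 0;  M = 6*sqrt(877)/877;  N = 0

Compute the unit normal N̂(u, v) = (-3*v/sqrt(9*u^2 + 9*v^2 + 1), -3*u/sqrt(9*u^2 + 9*v^2 + 1), 1/sqrt(9*u^2 + 9*v^2 + 1)), and the second partials r_uu, r_uv, r_vv. Take dot products:
  L(u, v) = r_uu · N̂ = 0,
  M(u, v) = r_uv · N̂ = 3/sqrt(9*u^2 + 9*v^2 + 1),
  N(u, v) = r_vv · N̂ = 0.
Evaluating at (u, v) = (-2, 9/2):
  L = 0, M = 6*sqrt(877)/877, N = 0.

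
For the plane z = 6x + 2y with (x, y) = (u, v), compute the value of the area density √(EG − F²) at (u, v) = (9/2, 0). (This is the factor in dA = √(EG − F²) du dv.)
√(EG − F²)|_{(9/2, 0)} = sqrt(41)

E = 37, F = 12, G = 5, so EG − F² = 41. Taking the positive square root: √(EG − F²) = sqrt(41). At (u, v) = (9/2, 0): sqrt(41).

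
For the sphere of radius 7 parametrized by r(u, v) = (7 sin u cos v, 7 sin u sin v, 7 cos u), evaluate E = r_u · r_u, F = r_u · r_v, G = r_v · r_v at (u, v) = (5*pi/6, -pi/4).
E = 49;  F = 0;  G = 49/4

Partials: r_u = (7*cos(u)*cos(v), 7*sin(v)*cos(u), -7*sin(u)), r_v = (-7*sin(u)*sin(v), 7*sin(u)*cos(v), 0). As functions of (u, v):
  E = r_u · r_u = 49,
  F = r_u · r_v = 0,
  G = r_v · r_v = 49*sin(u)^2.
Evaluating at (u, v) = (5*pi/6, -pi/4): E = 49, F = 0, G = 49/4.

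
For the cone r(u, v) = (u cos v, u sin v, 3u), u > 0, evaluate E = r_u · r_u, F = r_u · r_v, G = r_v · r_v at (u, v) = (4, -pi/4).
E = 10;  F = 0;  G = 16

Partials: r_u = (cos(v), sin(v), 3), r_v = (-u*sin(v), u*cos(v), 0). As functions of (u, v):
  E = r_u · r_u = 10,
  F = r_u · r_v = 0,
  G = r_v · r_v = u^2.
Evaluating at (u, v) = (4, -pi/4): E = 10, F = 0, G = 16.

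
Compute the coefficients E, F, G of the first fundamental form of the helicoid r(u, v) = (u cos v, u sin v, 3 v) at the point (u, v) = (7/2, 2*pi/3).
E = 1;  F = 0;  G = 85/4

Partials: r_u = (cos(v), sin(v), 0), r_v = (-u*sin(v), u*cos(v), 3). As functions of (u, v):
  E = r_u · r_u = 1,
  F = r_u · r_v = 0,
  G = r_v · r_v = u^2 + 9.
Evaluating at (u, v) = (7/2, 2*pi/3): E = 1, F = 0, G = 85/4.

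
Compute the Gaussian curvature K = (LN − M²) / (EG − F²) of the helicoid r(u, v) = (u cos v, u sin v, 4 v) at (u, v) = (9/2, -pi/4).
K = -256/21025

Coefficients of the first fundamental form: E = 1, F = 0, G = u^2 + 16.
Coefficients of the second fundamental form: L = 0, M = -4/sqrt(u^2 + 16), N = 0.
Assemble K = (LN − M²)/(EG − F²) = -16/(u^2 + 16)^2. At (u, v) = (9/2, -pi/4): K = -256/21025.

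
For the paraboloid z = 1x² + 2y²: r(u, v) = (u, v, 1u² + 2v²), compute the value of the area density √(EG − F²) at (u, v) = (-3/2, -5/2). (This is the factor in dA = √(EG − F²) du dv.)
√(EG − F²)|_{(-3/2, -5/2)} = sqrt(110)

E = 4*u^2 + 1, F = 8*u*v, G = 16*v^2 + 1, so EG − F² = 4*u^2 + 16*v^2 + 1. Taking the positive square root: √(EG − F²) = sqrt(4*u^2 + 16*v^2 + 1). At (u, v) = (-3/2, -5/2): sqrt(110).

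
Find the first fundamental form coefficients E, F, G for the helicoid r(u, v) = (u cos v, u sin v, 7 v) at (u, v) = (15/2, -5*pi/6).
E = 1;  F = 0;  G = 421/4

Partials: r_u = (cos(v), sin(v), 0), r_v = (-u*sin(v), u*cos(v), 7). As functions of (u, v):
  E = r_u · r_u = 1,
  F = r_u · r_v = 0,
  G = r_v · r_v = u^2 + 49.
Evaluating at (u, v) = (15/2, -5*pi/6): E = 1, F = 0, G = 421/4.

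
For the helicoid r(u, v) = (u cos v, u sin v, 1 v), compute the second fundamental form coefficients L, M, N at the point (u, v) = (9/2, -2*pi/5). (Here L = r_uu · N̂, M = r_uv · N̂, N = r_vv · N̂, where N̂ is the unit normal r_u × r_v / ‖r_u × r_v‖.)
L = 0;  M = -2*sqrt(85)/85;  N = 0

Compute the unit normal N̂(u, v) = (sin(v)/sqrt(u^2 + 1), -cos(v)/sqrt(u^2 + 1), u/sqrt(u^2 + 1)), and the second partials r_uu, r_uv, r_vv. Take dot products:
  L(u, v) = r_uu · N̂ = 0,
  M(u, v) = r_uv · N̂ = -1/sqrt(u^2 + 1),
  N(u, v) = r_vv · N̂ = 0.
Evaluating at (u, v) = (9/2, -2*pi/5):
  L = 0, M = -2*sqrt(85)/85, N = 0.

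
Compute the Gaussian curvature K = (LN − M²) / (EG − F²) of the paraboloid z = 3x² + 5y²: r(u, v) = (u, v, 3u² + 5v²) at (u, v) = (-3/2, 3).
K = 15/241081

Coefficients of the first fundamental form: E = 36*u^2 + 1, F = 60*u*v, G = 100*v^2 + 1.
Coefficients of the second fundamental form: L = 6/sqrt(36*u^2 + 100*v^2 + 1), M = 0, N = 10/sqrt(36*u^2 + 100*v^2 + 1).
Assemble K = (LN − M²)/(EG − F²) = 60/(1296*u^4 + 7200*u^2*v^2 + 72*u^2 + 10000*v^4 + 200*v^2 + 1). At (u, v) = (-3/2, 3): K = 15/241081.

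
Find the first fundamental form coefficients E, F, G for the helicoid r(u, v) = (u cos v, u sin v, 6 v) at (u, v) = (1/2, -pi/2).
E = 1;  F = 0;  G = 145/4

Partials: r_u = (cos(v), sin(v), 0), r_v = (-u*sin(v), u*cos(v), 6). As functions of (u, v):
  E = r_u · r_u = 1,
  F = r_u · r_v = 0,
  G = r_v · r_v = u^2 + 36.
Evaluating at (u, v) = (1/2, -pi/2): E = 1, F = 0, G = 145/4.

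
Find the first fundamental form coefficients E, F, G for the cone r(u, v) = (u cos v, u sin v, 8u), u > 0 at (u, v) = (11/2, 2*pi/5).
E = 65;  F = 0;  G = 121/4

Partials: r_u = (cos(v), sin(v), 8), r_v = (-u*sin(v), u*cos(v), 0). As functions of (u, v):
  E = r_u · r_u = 65,
  F = r_u · r_v = 0,
  G = r_v · r_v = u^2.
Evaluating at (u, v) = (11/2, 2*pi/5): E = 65, F = 0, G = 121/4.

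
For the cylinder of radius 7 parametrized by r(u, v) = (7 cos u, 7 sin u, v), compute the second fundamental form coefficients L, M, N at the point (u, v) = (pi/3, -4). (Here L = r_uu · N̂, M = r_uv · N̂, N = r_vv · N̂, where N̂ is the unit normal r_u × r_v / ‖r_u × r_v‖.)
L = -7;  M = 0;  N = 0

Compute the unit normal N̂(u, v) = (cos(u), sin(u), 0), and the second partials r_uu, r_uv, r_vv. Take dot products:
  L(u, v) = r_uu · N̂ = -7,
  M(u, v) = r_uv · N̂ = 0,
  N(u, v) = r_vv · N̂ = 0.
Evaluating at (u, v) = (pi/3, -4):
  L = -7, M = 0, N = 0.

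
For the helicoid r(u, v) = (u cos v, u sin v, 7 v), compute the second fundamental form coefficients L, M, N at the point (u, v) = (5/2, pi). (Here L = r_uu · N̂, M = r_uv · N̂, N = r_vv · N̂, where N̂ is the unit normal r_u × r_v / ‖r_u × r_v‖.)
L = 0;  M = -14*sqrt(221)/221;  N = 0

Compute the unit normal N̂(u, v) = (7*sin(v)/sqrt(u^2 + 49), -7*cos(v)/sqrt(u^2 + 49), u/sqrt(u^2 + 49)), and the second partials r_uu, r_uv, r_vv. Take dot products:
  L(u, v) = r_uu · N̂ = 0,
  M(u, v) = r_uv · N̂ = -7/sqrt(u^2 + 49),
  N(u, v) = r_vv · N̂ = 0.
Evaluating at (u, v) = (5/2, pi):
  L = 0, M = -14*sqrt(221)/221, N = 0.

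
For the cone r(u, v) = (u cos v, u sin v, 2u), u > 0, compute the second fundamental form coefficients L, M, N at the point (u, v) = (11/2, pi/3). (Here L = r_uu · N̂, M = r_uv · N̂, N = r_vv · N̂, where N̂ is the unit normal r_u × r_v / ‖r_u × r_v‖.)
L = 0;  M = 0;  N = 11*sqrt(5)/5

Compute the unit normal N̂(u, v) = (-2*sqrt(5)*u*cos(v)/(5*Abs(u)), -2*sqrt(5)*u*sin(v)/(5*Abs(u)), sqrt(5)*u/(5*Abs(u))), and the second partials r_uu, r_uv, r_vv. Take dot products:
  L(u, v) = r_uu · N̂ = 0,
  M(u, v) = r_uv · N̂ = 0,
  N(u, v) = r_vv · N̂ = 2*sqrt(5)*u^2/(5*Abs(u)).
Evaluating at (u, v) = (11/2, pi/3):
  L = 0, M = 0, N = 11*sqrt(5)/5.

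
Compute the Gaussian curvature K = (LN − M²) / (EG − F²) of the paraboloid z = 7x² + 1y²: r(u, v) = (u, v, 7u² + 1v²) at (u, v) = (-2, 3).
K = 28/674041

Coefficients of the first fundamental form: E = 196*u^2 + 1, F = 28*u*v, G = 4*v^2 + 1.
Coefficients of the second fundamental form: L = 14/sqrt(196*u^2 + 4*v^2 + 1), M = 0, N = 2/sqrt(196*u^2 + 4*v^2 + 1).
Assemble K = (LN − M²)/(EG − F²) = 28/(38416*u^4 + 1568*u^2*v^2 + 392*u^2 + 16*v^4 + 8*v^2 + 1). At (u, v) = (-2, 3): K = 28/674041.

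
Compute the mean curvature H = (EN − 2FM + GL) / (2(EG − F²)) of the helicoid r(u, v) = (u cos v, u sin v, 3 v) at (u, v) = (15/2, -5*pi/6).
H = 0

With E = 1, F = 0, G = u^2 + 9, L = 0, M = -3/sqrt(u^2 + 9), N = 0, assemble
  H = (EN − 2FM + GL) / (2(EG − F²)) = 0.
At (u, v) = (15/2, -5*pi/6): H = 0.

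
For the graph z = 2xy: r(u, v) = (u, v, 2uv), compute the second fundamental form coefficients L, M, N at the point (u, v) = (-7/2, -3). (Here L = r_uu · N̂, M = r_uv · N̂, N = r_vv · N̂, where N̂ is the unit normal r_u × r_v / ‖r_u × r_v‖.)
L = 0;  M = sqrt(86)/43;  N = 0

Compute the unit normal N̂(u, v) = (-2*v/sqrt(4*u^2 + 4*v^2 + 1), -2*u/sqrt(4*u^2 + 4*v^2 + 1), 1/sqrt(4*u^2 + 4*v^2 + 1)), and the second partials r_uu, r_uv, r_vv. Take dot products:
  L(u, v) = r_uu · N̂ = 0,
  M(u, v) = r_uv · N̂ = 2/sqrt(4*u^2 + 4*v^2 + 1),
  N(u, v) = r_vv · N̂ = 0.
Evaluating at (u, v) = (-7/2, -3):
  L = 0, M = sqrt(86)/43, N = 0.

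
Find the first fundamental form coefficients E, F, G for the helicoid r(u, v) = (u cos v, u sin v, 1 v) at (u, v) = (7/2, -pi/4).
E = 1;  F = 0;  G = 53/4

Partials: r_u = (cos(v), sin(v), 0), r_v = (-u*sin(v), u*cos(v), 1). As functions of (u, v):
  E = r_u · r_u = 1,
  F = r_u · r_v = 0,
  G = r_v · r_v = u^2 + 1.
Evaluating at (u, v) = (7/2, -pi/4): E = 1, F = 0, G = 53/4.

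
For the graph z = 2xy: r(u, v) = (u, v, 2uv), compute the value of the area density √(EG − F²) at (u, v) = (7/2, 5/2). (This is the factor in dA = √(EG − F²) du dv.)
√(EG − F²)|_{(7/2, 5/2)} = 5*sqrt(3)

E = 4*v^2 + 1, F = 4*u*v, G = 4*u^2 + 1, so EG − F² = 4*u^2 + 4*v^2 + 1. Taking the positive square root: √(EG − F²) = sqrt(4*u^2 + 4*v^2 + 1). At (u, v) = (7/2, 5/2): 5*sqrt(3).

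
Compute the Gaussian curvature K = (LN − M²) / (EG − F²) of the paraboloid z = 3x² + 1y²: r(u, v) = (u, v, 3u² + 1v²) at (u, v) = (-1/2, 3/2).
K = 12/361

Coefficients of the first fundamental form: E = 36*u^2 + 1, F = 12*u*v, G = 4*v^2 + 1.
Coefficients of the second fundamental form: L = 6/sqrt(36*u^2 + 4*v^2 + 1), M = 0, N = 2/sqrt(36*u^2 + 4*v^2 + 1).
Assemble K = (LN − M²)/(EG − F²) = 12/(1296*u^4 + 288*u^2*v^2 + 72*u^2 + 16*v^4 + 8*v^2 + 1). At (u, v) = (-1/2, 3/2): K = 12/361.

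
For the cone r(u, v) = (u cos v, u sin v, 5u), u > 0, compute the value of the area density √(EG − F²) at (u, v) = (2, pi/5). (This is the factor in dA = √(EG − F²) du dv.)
√(EG − F²)|_{(2, pi/5)} = 2*sqrt(26)

E = 26, F = 0, G = u^2, so EG − F² = 26*u^2. Taking the positive square root: √(EG − F²) = sqrt(26)*Abs(u). At (u, v) = (2, pi/5): 2*sqrt(26).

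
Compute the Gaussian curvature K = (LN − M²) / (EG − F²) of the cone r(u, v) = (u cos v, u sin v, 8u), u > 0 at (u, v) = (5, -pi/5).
K = 0

Coefficients of the first fundamental form: E = 65, F = 0, G = u^2.
Coefficients of the second fundamental form: L = 0, M = 0, N = 8*sqrt(65)*u^2/(65*Abs(u)).
Assemble K = (LN − M²)/(EG − F²) = 0. At (u, v) = (5, -pi/5): K = 0.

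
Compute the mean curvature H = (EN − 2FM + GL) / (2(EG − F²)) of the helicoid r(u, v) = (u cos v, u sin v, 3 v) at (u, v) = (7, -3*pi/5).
H = 0

With E = 1, F = 0, G = u^2 + 9, L = 0, M = -3/sqrt(u^2 + 9), N = 0, assemble
  H = (EN − 2FM + GL) / (2(EG − F²)) = 0.
At (u, v) = (7, -3*pi/5): H = 0.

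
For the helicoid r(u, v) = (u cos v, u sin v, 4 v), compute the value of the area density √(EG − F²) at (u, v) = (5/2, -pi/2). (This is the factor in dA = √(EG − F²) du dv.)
√(EG − F²)|_{(5/2, -pi/2)} = sqrt(89)/2

E = 1, F = 0, G = u^2 + 16, so EG − F² = u^2 + 16. Taking the positive square root: √(EG − F²) = sqrt(u^2 + 16). At (u, v) = (5/2, -pi/2): sqrt(89)/2.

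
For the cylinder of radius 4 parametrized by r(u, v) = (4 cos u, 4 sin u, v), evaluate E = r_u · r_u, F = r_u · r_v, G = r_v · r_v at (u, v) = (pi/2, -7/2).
E = 16;  F = 0;  G = 1

Partials: r_u = (-4*sin(u), 4*cos(u), 0), r_v = (0, 0, 1). As functions of (u, v):
  E = r_u · r_u = 16,
  F = r_u · r_v = 0,
  G = r_v · r_v = 1.
Evaluating at (u, v) = (pi/2, -7/2): E = 16, F = 0, G = 1.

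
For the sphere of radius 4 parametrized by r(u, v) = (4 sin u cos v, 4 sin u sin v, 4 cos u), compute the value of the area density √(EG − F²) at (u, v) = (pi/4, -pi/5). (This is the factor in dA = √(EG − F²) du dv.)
√(EG − F²)|_{(pi/4, -pi/5)} = 8*sqrt(2)

E = 16, F = 0, G = 16*sin(u)^2, so EG − F² = 256*sin(u)^2. Taking the positive square root: √(EG − F²) = 16*Abs(sin(u)). At (u, v) = (pi/4, -pi/5): 8*sqrt(2).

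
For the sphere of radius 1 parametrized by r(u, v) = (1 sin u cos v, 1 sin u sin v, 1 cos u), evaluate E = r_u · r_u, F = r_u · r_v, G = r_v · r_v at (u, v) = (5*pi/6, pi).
E = 1;  F = 0;  G = 1/4

Partials: r_u = (cos(u)*cos(v), sin(v)*cos(u), -sin(u)), r_v = (-sin(u)*sin(v), sin(u)*cos(v), 0). As functions of (u, v):
  E = r_u · r_u = 1,
  F = r_u · r_v = 0,
  G = r_v · r_v = sin(u)^2.
Evaluating at (u, v) = (5*pi/6, pi): E = 1, F = 0, G = 1/4.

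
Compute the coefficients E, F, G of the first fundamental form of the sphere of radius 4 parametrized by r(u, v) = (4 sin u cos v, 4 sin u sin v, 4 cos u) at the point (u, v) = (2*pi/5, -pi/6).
E = 16;  F = 0;  G = 2*sqrt(5) + 10

Partials: r_u = (4*cos(u)*cos(v), 4*sin(v)*cos(u), -4*sin(u)), r_v = (-4*sin(u)*sin(v), 4*sin(u)*cos(v), 0). As functions of (u, v):
  E = r_u · r_u = 16,
  F = r_u · r_v = 0,
  G = r_v · r_v = 16*sin(u)^2.
Evaluating at (u, v) = (2*pi/5, -pi/6): E = 16, F = 0, G = 2*sqrt(5) + 10.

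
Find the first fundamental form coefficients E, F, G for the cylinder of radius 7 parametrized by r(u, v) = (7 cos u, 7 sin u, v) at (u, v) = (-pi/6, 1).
E = 49;  F = 0;  G = 1

Partials: r_u = (-7*sin(u), 7*cos(u), 0), r_v = (0, 0, 1). As functions of (u, v):
  E = r_u · r_u = 49,
  F = r_u · r_v = 0,
  G = r_v · r_v = 1.
Evaluating at (u, v) = (-pi/6, 1): E = 49, F = 0, G = 1.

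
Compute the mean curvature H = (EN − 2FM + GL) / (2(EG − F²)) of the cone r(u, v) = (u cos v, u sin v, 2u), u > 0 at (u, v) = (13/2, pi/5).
H = 2*sqrt(5)/65

With E = 5, F = 0, G = u^2, L = 0, M = 0, N = 2*sqrt(5)*u^2/(5*Abs(u)), assemble
  H = (EN − 2FM + GL) / (2(EG − F²)) = sqrt(5)/(5*Abs(u)).
At (u, v) = (13/2, pi/5): H = 2*sqrt(5)/65.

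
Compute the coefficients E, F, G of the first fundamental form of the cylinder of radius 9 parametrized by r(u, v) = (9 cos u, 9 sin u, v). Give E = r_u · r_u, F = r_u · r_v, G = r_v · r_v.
E = 81;  F = 0;  G = 1

Compute partials: r_u = (-9*sin(u), 9*cos(u), 0), r_v = (0, 0, 1). Then
  E = r_u · r_u = 81,
  F = r_u · r_v = 0,
  G = r_v · r_v = 1.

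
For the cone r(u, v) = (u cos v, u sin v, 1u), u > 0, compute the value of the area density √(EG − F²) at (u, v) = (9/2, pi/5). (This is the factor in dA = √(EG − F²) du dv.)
√(EG − F²)|_{(9/2, pi/5)} = 9*sqrt(2)/2

E = 2, F = 0, G = u^2, so EG − F² = 2*u^2. Taking the positive square root: √(EG − F²) = sqrt(2)*Abs(u). At (u, v) = (9/2, pi/5): 9*sqrt(2)/2.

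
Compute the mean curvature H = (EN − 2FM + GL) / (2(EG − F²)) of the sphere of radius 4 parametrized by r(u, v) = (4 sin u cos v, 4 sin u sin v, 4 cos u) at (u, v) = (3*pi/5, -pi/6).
H = -1/4

With E = 16, F = 0, G = 16*sin(u)^2, L = -4*sin(u)/Abs(sin(u)), M = 0, N = -4*sin(u)^3/Abs(sin(u)), assemble
  H = (EN − 2FM + GL) / (2(EG − F²)) = -sin(u)/(4*Abs(sin(u))).
At (u, v) = (3*pi/5, -pi/6): H = -1/4.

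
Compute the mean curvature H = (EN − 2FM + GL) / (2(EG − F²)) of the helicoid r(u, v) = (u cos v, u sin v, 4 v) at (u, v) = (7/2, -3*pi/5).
H = 0

With E = 1, F = 0, G = u^2 + 16, L = 0, M = -4/sqrt(u^2 + 16), N = 0, assemble
  H = (EN − 2FM + GL) / (2(EG − F²)) = 0.
At (u, v) = (7/2, -3*pi/5): H = 0.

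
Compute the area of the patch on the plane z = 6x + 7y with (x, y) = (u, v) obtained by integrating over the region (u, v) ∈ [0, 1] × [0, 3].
Area = 3*sqrt(86)

Area = ∫∫ √(EG − F²) du dv with √(EG − F²) = sqrt(86). Integrating over [0, 1] × [0, 3] gives 3*sqrt(86).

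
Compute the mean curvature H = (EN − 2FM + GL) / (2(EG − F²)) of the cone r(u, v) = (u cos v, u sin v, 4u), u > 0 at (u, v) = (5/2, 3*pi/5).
H = 4*sqrt(17)/85

With E = 17, F = 0, G = u^2, L = 0, M = 0, N = 4*sqrt(17)*u^2/(17*Abs(u)), assemble
  H = (EN − 2FM + GL) / (2(EG − F²)) = 2*sqrt(17)/(17*Abs(u)).
At (u, v) = (5/2, 3*pi/5): H = 4*sqrt(17)/85.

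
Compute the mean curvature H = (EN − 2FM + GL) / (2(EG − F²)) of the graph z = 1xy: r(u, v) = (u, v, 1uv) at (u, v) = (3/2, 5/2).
H = -15*sqrt(38)/722

With E = v^2 + 1, F = u*v, G = u^2 + 1, L = 0, M = 1/sqrt(u^2 + v^2 + 1), N = 0, assemble
  H = (EN − 2FM + GL) / (2(EG − F²)) = -u*v/(u^2 + v^2 + 1)^(3/2).
At (u, v) = (3/2, 5/2): H = -15*sqrt(38)/722.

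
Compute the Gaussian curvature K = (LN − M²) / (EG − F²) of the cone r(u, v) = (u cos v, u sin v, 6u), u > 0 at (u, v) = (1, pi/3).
K = 0

Coefficients of the first fundamental form: E = 37, F = 0, G = u^2.
Coefficients of the second fundamental form: L = 0, M = 0, N = 6*sqrt(37)*u^2/(37*Abs(u)).
Assemble K = (LN − M²)/(EG − F²) = 0. At (u, v) = (1, pi/3): K = 0.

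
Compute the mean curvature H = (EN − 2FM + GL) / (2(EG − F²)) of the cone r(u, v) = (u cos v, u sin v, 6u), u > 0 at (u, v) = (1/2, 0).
H = 6*sqrt(37)/37

With E = 37, F = 0, G = u^2, L = 0, M = 0, N = 6*sqrt(37)*u^2/(37*Abs(u)), assemble
  H = (EN − 2FM + GL) / (2(EG − F²)) = 3*sqrt(37)/(37*Abs(u)).
At (u, v) = (1/2, 0): H = 6*sqrt(37)/37.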